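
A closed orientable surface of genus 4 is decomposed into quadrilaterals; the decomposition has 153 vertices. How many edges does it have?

318

χ = 2 − 2·4 = -6, and every face is a square so 4F = 2E.
V − E + F = -6 with E = 4F/2 gives 153 − (4/2 − 1)·F = -6, so F = 159 and E = 318.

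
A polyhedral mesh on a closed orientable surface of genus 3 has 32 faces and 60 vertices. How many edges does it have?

For a closed orientable surface of genus 3, χ = 2 − 2·3 = -4.
E = V + F − (-4) = 60 + 32 − (-4) = 96.

96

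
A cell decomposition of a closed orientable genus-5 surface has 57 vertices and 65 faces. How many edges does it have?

For a closed orientable surface of genus 5, χ = 2 − 2·5 = -8.
E = V + F − (-8) = 57 + 65 − (-8) = 130.

130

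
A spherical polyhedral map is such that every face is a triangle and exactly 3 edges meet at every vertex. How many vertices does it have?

4

Each face has 3 edges and each edge borders two faces, so 2E = 3F.
Each vertex has degree 3, so 3V = 2E and hence V = 3F/3.
Euler: V − E + F = 2 ⇒ (3F/3) − (3F/2) + F = 2.
Multiply by 6: (6 − 9 + 6)F = 12, i.e. 3F = 12.
So F = 4, E = 3·4/2 = 6, V = 3·4/3 = 4.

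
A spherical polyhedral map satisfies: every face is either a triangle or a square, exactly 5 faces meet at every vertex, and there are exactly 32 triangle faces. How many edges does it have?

60

Let x be the number of squares; then F = 32 + x.
Edge–face incidences: 2E = 3·32 + 4·x = 96 + 4x.
Every vertex has degree 5, so 5V = 2E.
Euler: V − E + F = 2 ⇒ (2E)/5 − E + (32 + x) = 2.
Multiply by 10: 2·(2E) − 5·(2E) + 10·(32 + x) = 20, i.e. 320 + 10x − 3·(96 + 4x) = 20.
Collecting terms: −2x + 32 = 20, so −2x = −12, so x = 6.
Then 2E = 96 + 4·6 = 120, so E = 60, V = 2E/5 = 24, F = 32 + 6 = 38.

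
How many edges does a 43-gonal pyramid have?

86

A pyramid on an n-gon base has one n-gon and n triangles: V = 43 + 1 = 44, E = 2·43 = 86, F = 43 + 1 = 44.
Check: V − E + F = 44 − 86 + 44 = 2.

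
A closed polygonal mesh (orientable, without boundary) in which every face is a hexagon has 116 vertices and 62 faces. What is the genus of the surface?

5

Every face is a hexagon, so 2E = 6·62 = 372, giving E = 186.
χ = V − E + F = 116 − 186 + 62 = -8.
For a closed orientable surface χ = 2 − 2g, so g = (2 − (-8))/2 = 5.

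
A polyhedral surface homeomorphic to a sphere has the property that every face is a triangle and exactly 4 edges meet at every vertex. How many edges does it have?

12

Each face has 3 edges and each edge borders two faces, so 2E = 3F.
Each vertex has degree 4, so 4V = 2E and hence V = 3F/4.
Euler: V − E + F = 2 ⇒ (3F/4) − (3F/2) + F = 2.
Multiply by 8: (6 − 12 + 8)F = 16, i.e. 2F = 16.
So F = 8, E = 3·8/2 = 12, V = 3·8/4 = 6.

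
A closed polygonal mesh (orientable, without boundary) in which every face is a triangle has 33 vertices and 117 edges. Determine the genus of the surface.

4

Every face is a triangle and each edge borders two faces, so 3F = 2·117, giving F = 78.
χ = V − E + F = 33 − 117 + 78 = -6.
For a closed orientable surface χ = 2 − 2g, so g = (2 − (-6))/2 = 4.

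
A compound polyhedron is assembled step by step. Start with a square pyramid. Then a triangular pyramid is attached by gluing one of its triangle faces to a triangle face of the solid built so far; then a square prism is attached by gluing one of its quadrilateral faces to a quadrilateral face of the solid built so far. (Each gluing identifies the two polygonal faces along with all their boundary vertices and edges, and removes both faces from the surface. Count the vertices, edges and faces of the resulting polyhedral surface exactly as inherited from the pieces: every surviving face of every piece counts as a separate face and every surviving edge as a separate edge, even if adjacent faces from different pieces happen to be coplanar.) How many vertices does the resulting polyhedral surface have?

A square pyramid: V=5, E=8, F=5.
Attach a triangular pyramid (V=4, E=6, F=4) along a 3-gon: merge 3 vertices and 3 edges, delete both glued faces → V=6, E=11, F=7.
Attach a square prism (V=8, E=12, F=6) along a 4-gon: merge 4 vertices and 4 edges, delete both glued faces → V=10, E=19, F=11.
Check: V − E + F = 10 − 19 + 11 = 2.

10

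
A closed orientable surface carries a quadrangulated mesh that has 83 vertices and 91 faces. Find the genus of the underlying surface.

5

Every face is a square, so 2E = 4·91 = 364, giving E = 182.
χ = V − E + F = 83 − 182 + 91 = -8.
For a closed orientable surface χ = 2 − 2g, so g = (2 − (-8))/2 = 5.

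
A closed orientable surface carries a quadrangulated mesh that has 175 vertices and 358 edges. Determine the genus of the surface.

3

Every face is a square and each edge borders two faces, so 4F = 2·358, giving F = 179.
χ = V − E + F = 175 − 358 + 179 = -4.
For a closed orientable surface χ = 2 − 2g, so g = (2 − (-4))/2 = 3.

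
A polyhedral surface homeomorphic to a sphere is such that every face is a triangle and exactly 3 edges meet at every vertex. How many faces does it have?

Each face has 3 edges and each edge borders two faces, so 2E = 3F.
Each vertex has degree 3, so 3V = 2E and hence V = 3F/3.
Euler: V − E + F = 2 ⇒ (3F/3) − (3F/2) + F = 2.
Multiply by 6: (6 − 9 + 6)F = 12, i.e. 3F = 12.
So F = 4, E = 3·4/2 = 6, V = 3·4/3 = 4.

4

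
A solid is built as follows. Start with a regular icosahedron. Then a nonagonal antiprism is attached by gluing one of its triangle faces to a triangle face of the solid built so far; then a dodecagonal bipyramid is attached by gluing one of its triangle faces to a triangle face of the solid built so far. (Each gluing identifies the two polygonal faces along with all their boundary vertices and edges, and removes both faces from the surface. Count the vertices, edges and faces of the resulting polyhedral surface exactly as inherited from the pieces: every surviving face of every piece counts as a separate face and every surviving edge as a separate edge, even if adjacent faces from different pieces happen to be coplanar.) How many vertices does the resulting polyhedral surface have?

A regular icosahedron: V=12, E=30, F=20.
Attach a nonagonal antiprism (V=18, E=36, F=20) along a 3-gon: merge 3 vertices and 3 edges, delete both glued faces → V=27, E=63, F=38.
Attach a dodecagonal bipyramid (V=14, E=36, F=24) along a 3-gon: merge 3 vertices and 3 edges, delete both glued faces → V=38, E=96, F=60.
Check: V − E + F = 38 − 96 + 60 = 2.

38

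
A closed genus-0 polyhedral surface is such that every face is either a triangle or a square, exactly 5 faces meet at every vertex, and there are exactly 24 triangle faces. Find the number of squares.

2

Let x be the number of squares; then F = 24 + x.
Edge–face incidences: 2E = 3·24 + 4·x = 72 + 4x.
Every vertex has degree 5, so 5V = 2E.
Euler: V − E + F = 2 ⇒ (2E)/5 − E + (24 + x) = 2.
Multiply by 10: 2·(2E) − 5·(2E) + 10·(24 + x) = 20, i.e. 240 + 10x − 3·(72 + 4x) = 20.
Collecting terms: −2x + 24 = 20, so −2x = −4, so x = 2.
Then 2E = 72 + 4·2 = 80, so E = 40, V = 2E/5 = 16, F = 24 + 2 = 26.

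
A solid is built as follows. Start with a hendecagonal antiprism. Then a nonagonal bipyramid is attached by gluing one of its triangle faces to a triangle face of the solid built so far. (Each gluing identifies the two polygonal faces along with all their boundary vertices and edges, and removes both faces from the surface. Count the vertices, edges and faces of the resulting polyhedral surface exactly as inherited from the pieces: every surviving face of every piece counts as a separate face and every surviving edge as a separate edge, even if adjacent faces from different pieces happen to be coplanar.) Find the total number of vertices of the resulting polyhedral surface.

A hendecagonal antiprism: V=22, E=44, F=24.
Attach a nonagonal bipyramid (V=11, E=27, F=18) along a 3-gon: merge 3 vertices and 3 edges, delete both glued faces → V=30, E=68, F=40.
Check: V − E + F = 30 − 68 + 40 = 2.

30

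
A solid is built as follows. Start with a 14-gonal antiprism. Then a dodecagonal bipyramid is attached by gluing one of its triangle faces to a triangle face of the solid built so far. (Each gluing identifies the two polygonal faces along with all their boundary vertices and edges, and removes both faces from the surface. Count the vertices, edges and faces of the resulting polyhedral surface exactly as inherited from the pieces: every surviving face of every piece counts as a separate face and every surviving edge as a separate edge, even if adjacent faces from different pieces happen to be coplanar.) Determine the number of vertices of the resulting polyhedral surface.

39

A 14-gonal antiprism: V=28, E=56, F=30.
Attach a dodecagonal bipyramid (V=14, E=36, F=24) along a 3-gon: merge 3 vertices and 3 edges, delete both glued faces → V=39, E=89, F=52.
Check: V − E + F = 39 − 89 + 52 = 2.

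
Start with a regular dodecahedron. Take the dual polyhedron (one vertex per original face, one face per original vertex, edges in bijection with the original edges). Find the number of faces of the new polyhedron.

20

The base solid has V = 20, E = 30, F = 12.
The dual swaps V and F and preserves E: V′ = F = 12, E′ = E = 30, F′ = V = 20.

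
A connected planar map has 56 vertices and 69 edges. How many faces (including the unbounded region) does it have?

15

Euler's formula for a connected plane graph: V − E + F = 2, so F = 2 − 56 + 69 = 15.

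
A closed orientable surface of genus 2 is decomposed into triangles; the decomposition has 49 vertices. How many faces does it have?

102

χ = 2 − 2·2 = -2, and every face is a triangle so 3F = 2E.
V − E + F = -2 with E = 3F/2 gives 49 − (3/2 − 1)·F = -2, so F = 102 and E = 153.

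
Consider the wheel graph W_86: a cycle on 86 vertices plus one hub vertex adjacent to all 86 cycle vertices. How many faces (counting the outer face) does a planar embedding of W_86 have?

87

W_86 has V = 86 + 1 = 87 vertices and E = 2·86 = 172 edges.
By Euler's formula F = 2 − V + E = 2 − 87 + 172 = 87.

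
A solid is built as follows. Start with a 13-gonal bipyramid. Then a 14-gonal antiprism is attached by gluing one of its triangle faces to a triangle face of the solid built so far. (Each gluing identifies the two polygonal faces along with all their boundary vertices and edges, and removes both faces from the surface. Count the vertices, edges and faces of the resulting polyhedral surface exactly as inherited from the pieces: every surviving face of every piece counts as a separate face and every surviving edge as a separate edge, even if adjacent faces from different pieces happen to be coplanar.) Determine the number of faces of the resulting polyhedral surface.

A 13-gonal bipyramid: V=15, E=39, F=26.
Attach a 14-gonal antiprism (V=28, E=56, F=30) along a 3-gon: merge 3 vertices and 3 edges, delete both glued faces → V=40, E=92, F=54.
Check: V − E + F = 40 − 92 + 54 = 2.

54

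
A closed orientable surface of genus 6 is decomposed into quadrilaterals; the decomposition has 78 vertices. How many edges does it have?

χ = 2 − 2·6 = -10, and every face is a square so 4F = 2E.
V − E + F = -10 with E = 4F/2 gives 78 − (4/2 − 1)·F = -10, so F = 88 and E = 176.

176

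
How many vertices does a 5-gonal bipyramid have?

7

A bipyramid over an n-gon has 2n triangular faces and n + 2 vertices: V = 5 + 2 = 7, E = 3·5 = 15, F = 2·5 = 10.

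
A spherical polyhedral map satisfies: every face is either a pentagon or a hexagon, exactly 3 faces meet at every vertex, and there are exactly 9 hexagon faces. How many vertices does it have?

Let x be the number of pentagons; then F = 9 + x.
Edge–face incidences: 2E = 6·9 + 5·x = 54 + 5x.
Every vertex has degree 3, so 3V = 2E.
Euler: V − E + F = 2 ⇒ (2E)/3 − E + (9 + x) = 2.
Multiply by 6: 2·(2E) − 3·(2E) + 6·(9 + x) = 12, i.e. 54 + 6x − (54 + 5x) = 12.
Collecting terms: x = 12.
Then 2E = 54 + 5·12 = 114, so E = 57, V = 2E/3 = 38, F = 9 + 12 = 21.

38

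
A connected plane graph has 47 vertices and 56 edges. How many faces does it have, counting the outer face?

11

Euler's formula for a connected plane graph: V − E + F = 2, so F = 2 − 47 + 56 = 11.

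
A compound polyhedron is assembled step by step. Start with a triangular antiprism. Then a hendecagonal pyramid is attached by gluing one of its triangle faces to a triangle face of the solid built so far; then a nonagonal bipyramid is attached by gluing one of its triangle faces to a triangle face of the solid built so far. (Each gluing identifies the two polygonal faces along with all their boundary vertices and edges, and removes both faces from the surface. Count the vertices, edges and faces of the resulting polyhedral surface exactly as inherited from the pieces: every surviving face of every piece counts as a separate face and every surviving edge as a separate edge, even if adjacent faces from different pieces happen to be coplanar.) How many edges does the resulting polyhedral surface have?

55

A triangular antiprism: V=6, E=12, F=8.
Attach a hendecagonal pyramid (V=12, E=22, F=12) along a 3-gon: merge 3 vertices and 3 edges, delete both glued faces → V=15, E=31, F=18.
Attach a nonagonal bipyramid (V=11, E=27, F=18) along a 3-gon: merge 3 vertices and 3 edges, delete both glued faces → V=23, E=55, F=34.
Check: V − E + F = 23 − 55 + 34 = 2.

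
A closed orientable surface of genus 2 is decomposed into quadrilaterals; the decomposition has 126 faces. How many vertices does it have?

124

χ = 2 − 2·2 = -2, and every face is a square so 4F = 2E.
E = 4·126/2 = 252. Then V = -2 + E − F = -2 + 252 − 126 = 124.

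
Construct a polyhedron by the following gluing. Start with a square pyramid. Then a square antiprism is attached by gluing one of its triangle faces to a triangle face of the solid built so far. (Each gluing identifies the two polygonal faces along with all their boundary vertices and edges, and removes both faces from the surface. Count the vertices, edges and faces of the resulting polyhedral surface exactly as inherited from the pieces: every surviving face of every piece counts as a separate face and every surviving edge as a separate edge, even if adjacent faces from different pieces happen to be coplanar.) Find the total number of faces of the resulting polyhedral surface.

13

A square pyramid: V=5, E=8, F=5.
Attach a square antiprism (V=8, E=16, F=10) along a 3-gon: merge 3 vertices and 3 edges, delete both glued faces → V=10, E=21, F=13.
Check: V − E + F = 10 − 21 + 13 = 2.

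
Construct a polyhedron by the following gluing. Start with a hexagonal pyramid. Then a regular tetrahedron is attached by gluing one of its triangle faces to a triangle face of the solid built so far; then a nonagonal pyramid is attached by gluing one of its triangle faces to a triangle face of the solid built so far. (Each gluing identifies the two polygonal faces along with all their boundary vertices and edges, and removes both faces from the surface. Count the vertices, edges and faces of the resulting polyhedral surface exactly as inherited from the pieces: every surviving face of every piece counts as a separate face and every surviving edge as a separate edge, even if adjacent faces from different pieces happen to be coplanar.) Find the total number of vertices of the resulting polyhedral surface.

15

A hexagonal pyramid: V=7, E=12, F=7.
Attach a regular tetrahedron (V=4, E=6, F=4) along a 3-gon: merge 3 vertices and 3 edges, delete both glued faces → V=8, E=15, F=9.
Attach a nonagonal pyramid (V=10, E=18, F=10) along a 3-gon: merge 3 vertices and 3 edges, delete both glued faces → V=15, E=30, F=17.
Check: V − E + F = 15 − 30 + 17 = 2.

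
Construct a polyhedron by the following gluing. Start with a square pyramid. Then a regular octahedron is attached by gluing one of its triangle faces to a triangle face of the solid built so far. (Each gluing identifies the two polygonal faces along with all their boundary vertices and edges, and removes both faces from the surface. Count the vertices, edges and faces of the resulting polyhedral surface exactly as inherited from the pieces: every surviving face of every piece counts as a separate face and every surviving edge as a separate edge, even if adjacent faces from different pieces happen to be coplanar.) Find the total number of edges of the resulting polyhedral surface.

A square pyramid: V=5, E=8, F=5.
Attach a regular octahedron (V=6, E=12, F=8) along a 3-gon: merge 3 vertices and 3 edges, delete both glued faces → V=8, E=17, F=11.
Check: V − E + F = 8 − 17 + 11 = 2.

17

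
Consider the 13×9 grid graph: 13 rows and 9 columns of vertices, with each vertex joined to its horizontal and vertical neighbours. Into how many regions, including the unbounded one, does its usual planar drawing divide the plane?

The grid has V = 13·9 = 117 vertices and E = 13·8 + 9·12 = 212 edges.
F = 2 − V + E = 2 − 117 + 212 = 97.

97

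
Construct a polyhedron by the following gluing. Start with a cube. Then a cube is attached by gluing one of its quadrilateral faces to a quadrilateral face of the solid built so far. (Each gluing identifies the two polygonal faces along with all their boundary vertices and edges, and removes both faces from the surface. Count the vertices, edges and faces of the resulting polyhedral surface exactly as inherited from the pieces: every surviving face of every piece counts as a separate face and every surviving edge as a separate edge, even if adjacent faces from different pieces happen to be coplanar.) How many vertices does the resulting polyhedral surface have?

A cube: V=8, E=12, F=6.
Attach a cube (V=8, E=12, F=6) along a 4-gon: merge 4 vertices and 4 edges, delete both glued faces → V=12, E=20, F=10.
Check: V − E + F = 12 − 20 + 10 = 2.

12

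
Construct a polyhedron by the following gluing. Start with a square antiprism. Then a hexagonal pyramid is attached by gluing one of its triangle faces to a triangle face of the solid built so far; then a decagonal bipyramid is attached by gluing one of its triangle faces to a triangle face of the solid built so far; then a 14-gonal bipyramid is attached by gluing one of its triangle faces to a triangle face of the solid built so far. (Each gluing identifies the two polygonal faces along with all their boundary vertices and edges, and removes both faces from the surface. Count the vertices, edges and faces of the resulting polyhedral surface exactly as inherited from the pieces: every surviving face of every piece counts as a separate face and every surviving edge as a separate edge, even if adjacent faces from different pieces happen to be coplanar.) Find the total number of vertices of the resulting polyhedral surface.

A square antiprism: V=8, E=16, F=10.
Attach a hexagonal pyramid (V=7, E=12, F=7) along a 3-gon: merge 3 vertices and 3 edges, delete both glued faces → V=12, E=25, F=15.
Attach a decagonal bipyramid (V=12, E=30, F=20) along a 3-gon: merge 3 vertices and 3 edges, delete both glued faces → V=21, E=52, F=33.
Attach a 14-gonal bipyramid (V=16, E=42, F=28) along a 3-gon: merge 3 vertices and 3 edges, delete both glued faces → V=34, E=91, F=59.
Check: V − E + F = 34 − 91 + 59 = 2.

34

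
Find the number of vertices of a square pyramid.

A pyramid on an n-gon base has one n-gon and n triangles: V = 4 + 1 = 5, E = 2·4 = 8, F = 4 + 1 = 5.

5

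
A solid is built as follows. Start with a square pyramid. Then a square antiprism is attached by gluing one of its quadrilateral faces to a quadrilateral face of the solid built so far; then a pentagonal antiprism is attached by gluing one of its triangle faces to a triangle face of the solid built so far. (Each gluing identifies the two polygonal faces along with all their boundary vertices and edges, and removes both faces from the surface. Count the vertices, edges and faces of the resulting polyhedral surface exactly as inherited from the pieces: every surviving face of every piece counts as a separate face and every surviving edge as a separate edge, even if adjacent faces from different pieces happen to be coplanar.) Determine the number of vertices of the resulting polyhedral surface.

16

A square pyramid: V=5, E=8, F=5.
Attach a square antiprism (V=8, E=16, F=10) along a 4-gon: merge 4 vertices and 4 edges, delete both glued faces → V=9, E=20, F=13.
Attach a pentagonal antiprism (V=10, E=20, F=12) along a 3-gon: merge 3 vertices and 3 edges, delete both glued faces → V=16, E=37, F=23.
Check: V − E + F = 16 − 37 + 23 = 2.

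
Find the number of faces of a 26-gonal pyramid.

27

A pyramid on an n-gon base has one n-gon and n triangles: V = 26 + 1 = 27, E = 2·26 = 52, F = 26 + 1 = 27.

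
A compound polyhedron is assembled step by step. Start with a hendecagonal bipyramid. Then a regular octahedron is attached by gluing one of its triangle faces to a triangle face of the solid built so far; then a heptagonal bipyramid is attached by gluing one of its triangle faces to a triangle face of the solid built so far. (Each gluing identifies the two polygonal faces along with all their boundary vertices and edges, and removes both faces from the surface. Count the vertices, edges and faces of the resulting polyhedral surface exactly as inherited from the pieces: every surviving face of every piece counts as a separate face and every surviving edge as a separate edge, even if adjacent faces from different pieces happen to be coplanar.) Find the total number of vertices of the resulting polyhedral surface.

22

A hendecagonal bipyramid: V=13, E=33, F=22.
Attach a regular octahedron (V=6, E=12, F=8) along a 3-gon: merge 3 vertices and 3 edges, delete both glued faces → V=16, E=42, F=28.
Attach a heptagonal bipyramid (V=9, E=21, F=14) along a 3-gon: merge 3 vertices and 3 edges, delete both glued faces → V=22, E=60, F=40.
Check: V − E + F = 22 − 60 + 40 = 2.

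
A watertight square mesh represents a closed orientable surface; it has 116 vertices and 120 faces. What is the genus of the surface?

Every face is a square, so 2E = 4·120 = 480, giving E = 240.
χ = V − E + F = 116 − 240 + 120 = -4.
For a closed orientable surface χ = 2 − 2g, so g = (2 − (-4))/2 = 3.

3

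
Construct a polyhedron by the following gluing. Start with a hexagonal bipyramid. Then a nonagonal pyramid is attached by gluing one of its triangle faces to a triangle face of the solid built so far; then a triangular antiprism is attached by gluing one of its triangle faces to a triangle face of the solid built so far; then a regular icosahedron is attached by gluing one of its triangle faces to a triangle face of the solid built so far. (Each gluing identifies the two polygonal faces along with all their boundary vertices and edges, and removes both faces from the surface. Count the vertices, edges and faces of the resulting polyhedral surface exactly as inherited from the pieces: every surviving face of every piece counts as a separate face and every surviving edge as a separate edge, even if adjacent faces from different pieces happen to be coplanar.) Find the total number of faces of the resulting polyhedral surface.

A hexagonal bipyramid: V=8, E=18, F=12.
Attach a nonagonal pyramid (V=10, E=18, F=10) along a 3-gon: merge 3 vertices and 3 edges, delete both glued faces → V=15, E=33, F=20.
Attach a triangular antiprism (V=6, E=12, F=8) along a 3-gon: merge 3 vertices and 3 edges, delete both glued faces → V=18, E=42, F=26.
Attach a regular icosahedron (V=12, E=30, F=20) along a 3-gon: merge 3 vertices and 3 edges, delete both glued faces → V=27, E=69, F=44.
Check: V − E + F = 27 − 69 + 44 = 2.

44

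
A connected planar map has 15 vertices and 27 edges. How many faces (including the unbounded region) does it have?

14

Euler's formula for a connected plane graph: V − E + F = 2, so F = 2 − 15 + 27 = 14.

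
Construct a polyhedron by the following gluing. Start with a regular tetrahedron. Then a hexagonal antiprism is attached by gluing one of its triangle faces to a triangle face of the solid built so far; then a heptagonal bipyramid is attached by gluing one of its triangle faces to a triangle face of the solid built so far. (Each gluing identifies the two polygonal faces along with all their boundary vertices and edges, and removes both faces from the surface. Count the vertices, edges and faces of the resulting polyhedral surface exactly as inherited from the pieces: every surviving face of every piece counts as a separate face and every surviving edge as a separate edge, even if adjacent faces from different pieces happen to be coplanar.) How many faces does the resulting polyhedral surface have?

28

A regular tetrahedron: V=4, E=6, F=4.
Attach a hexagonal antiprism (V=12, E=24, F=14) along a 3-gon: merge 3 vertices and 3 edges, delete both glued faces → V=13, E=27, F=16.
Attach a heptagonal bipyramid (V=9, E=21, F=14) along a 3-gon: merge 3 vertices and 3 edges, delete both glued faces → V=19, E=45, F=28.
Check: V − E + F = 19 − 45 + 28 = 2.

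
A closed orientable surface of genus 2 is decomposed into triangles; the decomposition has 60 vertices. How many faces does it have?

124

χ = 2 − 2·2 = -2, and every face is a triangle so 3F = 2E.
V − E + F = -2 with E = 3F/2 gives 60 − (3/2 − 1)·F = -2, so F = 124 and E = 186.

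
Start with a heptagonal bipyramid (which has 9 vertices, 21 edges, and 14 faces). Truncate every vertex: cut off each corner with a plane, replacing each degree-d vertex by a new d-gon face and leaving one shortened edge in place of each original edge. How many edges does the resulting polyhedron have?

Truncation replaces each original edge-end by a new vertex, so V′ = 2E = 42.
Each original edge survives, and each old vertex of degree d contributes d new edges; summing degrees gives Σd = 2E, so E′ = E + 2E = 3E = 63.
Each original face survives and each original vertex becomes one new face: F′ = F + V = 23.

63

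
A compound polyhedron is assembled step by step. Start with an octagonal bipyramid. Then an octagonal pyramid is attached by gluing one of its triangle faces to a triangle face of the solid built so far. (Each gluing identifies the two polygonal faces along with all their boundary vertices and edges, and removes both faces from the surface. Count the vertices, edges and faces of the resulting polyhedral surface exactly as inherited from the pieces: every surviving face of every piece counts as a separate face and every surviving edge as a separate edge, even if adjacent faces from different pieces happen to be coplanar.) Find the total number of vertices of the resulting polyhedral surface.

16

An octagonal bipyramid: V=10, E=24, F=16.
Attach an octagonal pyramid (V=9, E=16, F=9) along a 3-gon: merge 3 vertices and 3 edges, delete both glued faces → V=16, E=37, F=23.
Check: V − E + F = 16 − 37 + 23 = 2.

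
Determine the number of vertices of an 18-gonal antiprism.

An antiprism on an n-gon has two n-gon caps and 2n triangles: V = 2·18 = 36, E = 4·18 = 72, F = 2·18 + 2 = 38.

36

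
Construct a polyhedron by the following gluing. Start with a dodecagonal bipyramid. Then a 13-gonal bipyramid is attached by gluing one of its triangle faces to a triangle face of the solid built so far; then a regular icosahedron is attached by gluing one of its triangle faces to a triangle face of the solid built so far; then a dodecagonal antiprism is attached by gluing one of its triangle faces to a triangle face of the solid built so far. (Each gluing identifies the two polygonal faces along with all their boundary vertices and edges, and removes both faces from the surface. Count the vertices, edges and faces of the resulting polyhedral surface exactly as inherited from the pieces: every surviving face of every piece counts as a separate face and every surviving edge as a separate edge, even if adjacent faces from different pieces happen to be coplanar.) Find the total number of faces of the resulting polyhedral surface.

A dodecagonal bipyramid: V=14, E=36, F=24.
Attach a 13-gonal bipyramid (V=15, E=39, F=26) along a 3-gon: merge 3 vertices and 3 edges, delete both glued faces → V=26, E=72, F=48.
Attach a regular icosahedron (V=12, E=30, F=20) along a 3-gon: merge 3 vertices and 3 edges, delete both glued faces → V=35, E=99, F=66.
Attach a dodecagonal antiprism (V=24, E=48, F=26) along a 3-gon: merge 3 vertices and 3 edges, delete both glued faces → V=56, E=144, F=90.
Check: V − E + F = 56 − 144 + 90 = 2.

90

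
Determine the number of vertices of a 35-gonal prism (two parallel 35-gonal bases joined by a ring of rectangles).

A prism on an n-gon has two n-gon bases and n rectangular sides: V = 2·35 = 70, E = 3·35 = 105, F = 35 + 2 = 37.

70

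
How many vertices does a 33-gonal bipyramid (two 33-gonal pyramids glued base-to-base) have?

A bipyramid over an n-gon has 2n triangular faces and n + 2 vertices: V = 33 + 2 = 35, E = 3·33 = 99, F = 2·33 = 66.
Check: V − E + F = 35 − 99 + 66 = 2.

35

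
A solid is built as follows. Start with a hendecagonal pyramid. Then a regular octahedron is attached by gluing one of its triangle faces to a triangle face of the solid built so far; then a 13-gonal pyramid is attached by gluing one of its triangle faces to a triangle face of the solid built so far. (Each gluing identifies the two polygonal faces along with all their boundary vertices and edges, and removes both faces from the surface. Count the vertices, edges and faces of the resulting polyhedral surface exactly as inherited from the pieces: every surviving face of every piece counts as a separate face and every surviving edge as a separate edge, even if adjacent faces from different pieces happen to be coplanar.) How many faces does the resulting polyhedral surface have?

30

A hendecagonal pyramid: V=12, E=22, F=12.
Attach a regular octahedron (V=6, E=12, F=8) along a 3-gon: merge 3 vertices and 3 edges, delete both glued faces → V=15, E=31, F=18.
Attach a 13-gonal pyramid (V=14, E=26, F=14) along a 3-gon: merge 3 vertices and 3 edges, delete both glued faces → V=26, E=54, F=30.
Check: V − E + F = 26 − 54 + 30 = 2.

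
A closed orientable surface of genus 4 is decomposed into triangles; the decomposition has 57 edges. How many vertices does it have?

13

χ = 2 − 2·4 = -6, and every face is a triangle so 3F = 2E.
F = 2E/3 = 38. Then V = -6 + E − F = -6 + 57 − 38 = 13.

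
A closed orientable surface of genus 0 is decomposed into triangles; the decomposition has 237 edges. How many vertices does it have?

81

χ = 2 − 2·0 = 2, and every face is a triangle so 3F = 2E.
F = 2E/3 = 158. Then V = 2 + E − F = 2 + 237 − 158 = 81.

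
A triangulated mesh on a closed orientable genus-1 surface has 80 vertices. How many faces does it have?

160

χ = 2 − 2·1 = 0, and every face is a triangle so 3F = 2E.
V − E + F = 0 with E = 3F/2 gives 80 − (3/2 − 1)·F = 0, so F = 160 and E = 240.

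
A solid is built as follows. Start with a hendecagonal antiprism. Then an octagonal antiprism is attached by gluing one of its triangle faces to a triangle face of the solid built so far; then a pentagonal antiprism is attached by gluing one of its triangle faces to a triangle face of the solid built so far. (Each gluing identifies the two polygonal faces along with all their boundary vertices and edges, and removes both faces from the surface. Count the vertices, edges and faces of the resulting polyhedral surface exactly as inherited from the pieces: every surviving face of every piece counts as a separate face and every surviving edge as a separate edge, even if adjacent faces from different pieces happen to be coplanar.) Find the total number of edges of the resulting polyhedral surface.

A hendecagonal antiprism: V=22, E=44, F=24.
Attach an octagonal antiprism (V=16, E=32, F=18) along a 3-gon: merge 3 vertices and 3 edges, delete both glued faces → V=35, E=73, F=40.
Attach a pentagonal antiprism (V=10, E=20, F=12) along a 3-gon: merge 3 vertices and 3 edges, delete both glued faces → V=42, E=90, F=50.
Check: V − E + F = 42 − 90 + 50 = 2.

90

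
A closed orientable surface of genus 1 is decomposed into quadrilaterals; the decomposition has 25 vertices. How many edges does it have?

50

χ = 2 − 2·1 = 0, and every face is a square so 4F = 2E.
V − E + F = 0 with E = 4F/2 gives 25 − (4/2 − 1)·F = 0, so F = 25 and E = 50.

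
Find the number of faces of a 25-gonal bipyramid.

50

A bipyramid over an n-gon has 2n triangular faces and n + 2 vertices: V = 25 + 2 = 27, E = 3·25 = 75, F = 2·25 = 50.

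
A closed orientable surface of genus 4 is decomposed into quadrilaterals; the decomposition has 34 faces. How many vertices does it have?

χ = 2 − 2·4 = -6, and every face is a square so 4F = 2E.
E = 4·34/2 = 68. Then V = -6 + E − F = -6 + 68 − 34 = 28.

28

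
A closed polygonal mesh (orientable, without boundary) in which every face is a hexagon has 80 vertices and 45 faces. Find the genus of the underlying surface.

6

Every face is a hexagon, so 2E = 6·45 = 270, giving E = 135.
χ = V − E + F = 80 − 135 + 45 = -10.
For a closed orientable surface χ = 2 − 2g, so g = (2 − (-10))/2 = 6.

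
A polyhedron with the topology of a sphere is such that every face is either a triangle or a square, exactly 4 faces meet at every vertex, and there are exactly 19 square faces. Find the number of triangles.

Let x be the number of triangles; then F = 19 + x.
Edge–face incidences: 2E = 4·19 + 3·x = 76 + 3x.
Every vertex has degree 4, so 4V = 2E.
Euler: V − E + F = 2 ⇒ (2E)/4 − E + (19 + x) = 2.
Multiply by 8: 2·(2E) − 4·(2E) + 8·(19 + x) = 16, i.e. 152 + 8x − 2·(76 + 3x) = 16.
Collecting terms: 2x = 16, so x = 8.
Then 2E = 76 + 3·8 = 100, so E = 50, V = 2E/4 = 25, F = 19 + 8 = 27.

8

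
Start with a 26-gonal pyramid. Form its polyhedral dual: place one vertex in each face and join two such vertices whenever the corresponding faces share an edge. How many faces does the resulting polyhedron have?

27

The base solid has V = 27, E = 52, F = 27.
The dual swaps V and F and preserves E: V′ = F = 27, E′ = E = 52, F′ = V = 27.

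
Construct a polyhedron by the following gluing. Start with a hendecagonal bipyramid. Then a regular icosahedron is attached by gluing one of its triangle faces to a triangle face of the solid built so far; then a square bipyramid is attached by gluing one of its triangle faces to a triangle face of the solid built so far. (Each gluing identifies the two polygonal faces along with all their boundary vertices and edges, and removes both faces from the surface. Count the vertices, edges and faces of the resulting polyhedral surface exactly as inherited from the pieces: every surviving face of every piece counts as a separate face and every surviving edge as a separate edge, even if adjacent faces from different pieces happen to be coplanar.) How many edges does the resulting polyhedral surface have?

A hendecagonal bipyramid: V=13, E=33, F=22.
Attach a regular icosahedron (V=12, E=30, F=20) along a 3-gon: merge 3 vertices and 3 edges, delete both glued faces → V=22, E=60, F=40.
Attach a square bipyramid (V=6, E=12, F=8) along a 3-gon: merge 3 vertices and 3 edges, delete both glued faces → V=25, E=69, F=46.
Check: V − E + F = 25 − 69 + 46 = 2.

69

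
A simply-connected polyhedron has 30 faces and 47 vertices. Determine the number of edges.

75

Here V − E + F = 2.
E = V + F − (2) = 47 + 30 − (2) = 75.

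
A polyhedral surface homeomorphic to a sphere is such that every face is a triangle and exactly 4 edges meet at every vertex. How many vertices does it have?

6

Each face has 3 edges and each edge borders two faces, so 2E = 3F.
Each vertex has degree 4, so 4V = 2E and hence V = 3F/4.
Euler: V − E + F = 2 ⇒ (3F/4) − (3F/2) + F = 2.
Multiply by 8: (6 − 12 + 8)F = 16, i.e. 2F = 16.
So F = 8, E = 3·8/2 = 12, V = 3·8/4 = 6.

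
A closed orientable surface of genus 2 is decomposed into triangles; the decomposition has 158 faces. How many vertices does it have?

77

χ = 2 − 2·2 = -2, and every face is a triangle so 3F = 2E.
E = 3·158/2 = 237. Then V = -2 + E − F = -2 + 237 − 158 = 77.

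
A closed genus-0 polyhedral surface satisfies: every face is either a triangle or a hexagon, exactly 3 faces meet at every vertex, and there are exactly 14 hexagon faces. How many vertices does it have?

Let x be the number of triangles; then F = 14 + x.
Edge–face incidences: 2E = 6·14 + 3·x = 84 + 3x.
Every vertex has degree 3, so 3V = 2E.
Euler: V − E + F = 2 ⇒ (2E)/3 − E + (14 + x) = 2.
Multiply by 6: 2·(2E) − 3·(2E) + 6·(14 + x) = 12, i.e. 84 + 6x − (84 + 3x) = 12.
Collecting terms: 3x = 12, so x = 4.
Then 2E = 84 + 3·4 = 96, so E = 48, V = 2E/3 = 32, F = 14 + 4 = 18.

32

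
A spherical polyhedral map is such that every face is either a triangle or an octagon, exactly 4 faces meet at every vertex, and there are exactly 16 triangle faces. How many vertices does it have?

16

Let x be the number of octagons; then F = 16 + x.
Edge–face incidences: 2E = 3·16 + 8·x = 48 + 8x.
Every vertex has degree 4, so 4V = 2E.
Euler: V − E + F = 2 ⇒ (2E)/4 − E + (16 + x) = 2.
Multiply by 8: 2·(2E) − 4·(2E) + 8·(16 + x) = 16, i.e. 128 + 8x − 2·(48 + 8x) = 16.
Collecting terms: −8x + 32 = 16, so −8x = −16, so x = 2.
Then 2E = 48 + 8·2 = 64, so E = 32, V = 2E/4 = 16, F = 16 + 2 = 18.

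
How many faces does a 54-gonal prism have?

56

A prism on an n-gon has two n-gon bases and n rectangular sides: V = 2·54 = 108, E = 3·54 = 162, F = 54 + 2 = 56.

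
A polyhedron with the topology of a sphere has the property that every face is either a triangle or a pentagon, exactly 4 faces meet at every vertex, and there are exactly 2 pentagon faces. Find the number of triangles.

Let x be the number of triangles; then F = 2 + x.
Edge–face incidences: 2E = 5·2 + 3·x = 10 + 3x.
Every vertex has degree 4, so 4V = 2E.
Euler: V − E + F = 2 ⇒ (2E)/4 − E + (2 + x) = 2.
Multiply by 8: 2·(2E) − 4·(2E) + 8·(2 + x) = 16, i.e. 16 + 8x − 2·(10 + 3x) = 16.
Collecting terms: 2x − 4 = 16, so 2x = 20, so x = 10.
Then 2E = 10 + 3·10 = 40, so E = 20, V = 2E/4 = 10, F = 2 + 10 = 12.

10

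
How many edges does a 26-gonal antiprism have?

An antiprism on an n-gon has two n-gon caps and 2n triangles: V = 2·26 = 52, E = 4·26 = 104, F = 2·26 + 2 = 54.
Check: V − E + F = 52 − 104 + 54 = 2.

104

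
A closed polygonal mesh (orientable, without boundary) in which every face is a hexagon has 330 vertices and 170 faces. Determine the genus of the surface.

6

Every face is a hexagon, so 2E = 6·170 = 1020, giving E = 510.
χ = V − E + F = 330 − 510 + 170 = -10.
For a closed orientable surface χ = 2 − 2g, so g = (2 − (-10))/2 = 6.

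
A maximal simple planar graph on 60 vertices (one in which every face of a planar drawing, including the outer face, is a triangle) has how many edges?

174

In a plane triangulation 3F = 2E and V − E + F = 2, so E = 3V − 6 = 3·60 − 6 = 174.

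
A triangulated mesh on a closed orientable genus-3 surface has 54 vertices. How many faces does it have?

116

χ = 2 − 2·3 = -4, and every face is a triangle so 3F = 2E.
V − E + F = -4 with E = 3F/2 gives 54 − (3/2 − 1)·F = -4, so F = 116 and E = 174.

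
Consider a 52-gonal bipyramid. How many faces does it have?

A bipyramid over an n-gon has 2n triangular faces and n + 2 vertices: V = 52 + 2 = 54, E = 3·52 = 156, F = 2·52 = 104.

104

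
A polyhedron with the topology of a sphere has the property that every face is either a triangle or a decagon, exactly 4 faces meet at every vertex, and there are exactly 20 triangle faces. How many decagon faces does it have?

2

Let x be the number of decagons; then F = 20 + x.
Edge–face incidences: 2E = 3·20 + 10·x = 60 + 10x.
Every vertex has degree 4, so 4V = 2E.
Euler: V − E + F = 2 ⇒ (2E)/4 − E + (20 + x) = 2.
Multiply by 8: 2·(2E) − 4·(2E) + 8·(20 + x) = 16, i.e. 160 + 8x − 2·(60 + 10x) = 16.
Collecting terms: −12x + 40 = 16, so −12x = −24, so x = 2.
Then 2E = 60 + 10·2 = 80, so E = 40, V = 2E/4 = 20, F = 20 + 2 = 22.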